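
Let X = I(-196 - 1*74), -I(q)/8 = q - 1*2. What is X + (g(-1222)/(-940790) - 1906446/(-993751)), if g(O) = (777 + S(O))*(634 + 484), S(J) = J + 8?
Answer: 1018322710721223/467455501645 ≈ 2178.4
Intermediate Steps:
I(q) = 16 - 8*q (I(q) = -8*(q - 1*2) = -8*(q - 2) = -8*(-2 + q) = 16 - 8*q)
S(J) = 8 + J
g(O) = 877630 + 1118*O (g(O) = (777 + (8 + O))*(634 + 484) = (785 + O)*1118 = 877630 + 1118*O)
X = 2176 (X = 16 - 8*(-196 - 1*74) = 16 - 8*(-196 - 74) = 16 - 8*(-270) = 16 + 2160 = 2176)
X + (g(-1222)/(-940790) - 1906446/(-993751)) = 2176 + ((877630 + 1118*(-1222))/(-940790) - 1906446/(-993751)) = 2176 + ((877630 - 1366196)*(-1/940790) - 1906446*(-1/993751)) = 2176 + (-488566*(-1/940790) + 1906446/993751) = 2176 + (244283/470395 + 1906446/993751) = 2176 + 1139539141703/467455501645 = 1018322710721223/467455501645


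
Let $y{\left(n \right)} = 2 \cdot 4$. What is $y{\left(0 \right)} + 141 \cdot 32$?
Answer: $4520$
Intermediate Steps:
$y{\left(n \right)} = 8$
$y{\left(0 \right)} + 141 \cdot 32 = 8 + 141 \cdot 32 = 8 + 4512 = 4520$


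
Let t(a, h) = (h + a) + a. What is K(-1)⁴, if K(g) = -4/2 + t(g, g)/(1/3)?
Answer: 14641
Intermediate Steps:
t(a, h) = h + 2*a (t(a, h) = (a + h) + a = h + 2*a)
K(g) = -2 + 9*g (K(g) = -4/2 + (g + 2*g)/(1/3) = -4*½ + (3*g)/(⅓) = -2 + (3*g)*3 = -2 + 9*g)
K(-1)⁴ = (-2 + 9*(-1))⁴ = (-2 - 9)⁴ = (-11)⁴ = 14641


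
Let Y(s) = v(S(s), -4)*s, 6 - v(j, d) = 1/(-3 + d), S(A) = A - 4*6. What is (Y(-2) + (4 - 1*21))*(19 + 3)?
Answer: -4510/7 ≈ -644.29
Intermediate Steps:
S(A) = -24 + A (S(A) = A - 24 = -24 + A)
v(j, d) = 6 - 1/(-3 + d)
Y(s) = 43*s/7 (Y(s) = ((-19 + 6*(-4))/(-3 - 4))*s = ((-19 - 24)/(-7))*s = (-⅐*(-43))*s = 43*s/7)
(Y(-2) + (4 - 1*21))*(19 + 3) = ((43/7)*(-2) + (4 - 1*21))*(19 + 3) = (-86/7 + (4 - 21))*22 = (-86/7 - 17)*22 = -205/7*22 = -4510/7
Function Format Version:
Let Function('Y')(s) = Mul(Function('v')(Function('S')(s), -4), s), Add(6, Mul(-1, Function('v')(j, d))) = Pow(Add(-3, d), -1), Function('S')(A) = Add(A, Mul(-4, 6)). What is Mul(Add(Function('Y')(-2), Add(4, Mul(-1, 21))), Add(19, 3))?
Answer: Rational(-4510, 7) ≈ -644.29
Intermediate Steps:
Function('S')(A) = Add(-24, A) (Function('S')(A) = Add(A, -24) = Add(-24, A))
Function('v')(j, d) = Add(6, Mul(-1, Pow(Add(-3, d), -1)))
Function('Y')(s) = Mul(Rational(43, 7), s) (Function('Y')(s) = Mul(Mul(Pow(Add(-3, -4), -1), Add(-19, Mul(6, -4))), s) = Mul(Mul(Pow(-7, -1), Add(-19, -24)), s) = Mul(Mul(Rational(-1, 7), -43), s) = Mul(Rational(43, 7), s))
Mul(Add(Function('Y')(-2), Add(4, Mul(-1, 21))), Add(19, 3)) = Mul(Add(Mul(Rational(43, 7), -2), Add(4, Mul(-1, 21))), Add(19, 3)) = Mul(Add(Rational(-86, 7), Add(4, -21)), 22) = Mul(Add(Rational(-86, 7), -17), 22) = Mul(Rational(-205, 7), 22) = Rational(-4510, 7)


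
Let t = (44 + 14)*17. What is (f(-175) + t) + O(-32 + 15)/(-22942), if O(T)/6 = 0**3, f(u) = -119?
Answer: 867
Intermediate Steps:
O(T) = 0 (O(T) = 6*0**3 = 6*0 = 0)
t = 986 (t = 58*17 = 986)
(f(-175) + t) + O(-32 + 15)/(-22942) = (-119 + 986) + 0/(-22942) = 867 + 0*(-1/22942) = 867 + 0 = 867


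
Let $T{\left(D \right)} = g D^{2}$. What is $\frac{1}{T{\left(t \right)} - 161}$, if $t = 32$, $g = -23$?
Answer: $- \frac{1}{23713} \approx -4.2171 \cdot 10^{-5}$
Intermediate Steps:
$T{\left(D \right)} = - 23 D^{2}$
$\frac{1}{T{\left(t \right)} - 161} = \frac{1}{- 23 \cdot 32^{2} - 161} = \frac{1}{\left(-23\right) 1024 - 161} = \frac{1}{-23552 - 161} = \frac{1}{-23713} = - \frac{1}{23713}$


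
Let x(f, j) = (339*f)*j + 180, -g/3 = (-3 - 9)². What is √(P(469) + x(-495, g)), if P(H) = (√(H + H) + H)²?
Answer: √(72712839 + 938*√938) ≈ 8528.9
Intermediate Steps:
g = -432 (g = -3*(-3 - 9)² = -3*(-12)² = -3*144 = -432)
P(H) = (H + √2*√H)² (P(H) = (√(2*H) + H)² = (√2*√H + H)² = (H + √2*√H)²)
x(f, j) = 180 + 339*f*j (x(f, j) = 339*f*j + 180 = 180 + 339*f*j)
√(P(469) + x(-495, g)) = √((469 + √2*√469)² + (180 + 339*(-495)*(-432))) = √((469 + √938)² + (180 + 72491760)) = √((469 + √938)² + 72491940) = √(72491940 + (469 + √938)²)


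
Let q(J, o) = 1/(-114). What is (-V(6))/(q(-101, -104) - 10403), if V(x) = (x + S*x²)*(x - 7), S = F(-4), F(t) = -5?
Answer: 19836/1185943 ≈ 0.016726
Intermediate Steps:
S = -5
q(J, o) = -1/114
V(x) = (-7 + x)*(x - 5*x²) (V(x) = (x - 5*x²)*(x - 7) = (x - 5*x²)*(-7 + x) = (-7 + x)*(x - 5*x²))
(-V(6))/(q(-101, -104) - 10403) = (-6*(-7 - 5*6² + 36*6))/(-1/114 - 10403) = (-6*(-7 - 5*36 + 216))/(-1185943/114) = -6*(-7 - 180 + 216)*(-114/1185943) = -6*29*(-114/1185943) = -1*174*(-114/1185943) = -174*(-114/1185943) = 19836/1185943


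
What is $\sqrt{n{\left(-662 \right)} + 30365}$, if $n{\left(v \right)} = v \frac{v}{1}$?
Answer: $\sqrt{468609} \approx 684.55$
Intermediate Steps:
$n{\left(v \right)} = v^{2}$ ($n{\left(v \right)} = v v 1 = v v = v^{2}$)
$\sqrt{n{\left(-662 \right)} + 30365} = \sqrt{\left(-662\right)^{2} + 30365} = \sqrt{438244 + 30365} = \sqrt{468609}$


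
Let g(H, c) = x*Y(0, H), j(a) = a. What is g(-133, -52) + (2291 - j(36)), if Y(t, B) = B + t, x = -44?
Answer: 8107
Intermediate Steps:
g(H, c) = -44*H (g(H, c) = -44*(H + 0) = -44*H)
g(-133, -52) + (2291 - j(36)) = -44*(-133) + (2291 - 1*36) = 5852 + (2291 - 36) = 5852 + 2255 = 8107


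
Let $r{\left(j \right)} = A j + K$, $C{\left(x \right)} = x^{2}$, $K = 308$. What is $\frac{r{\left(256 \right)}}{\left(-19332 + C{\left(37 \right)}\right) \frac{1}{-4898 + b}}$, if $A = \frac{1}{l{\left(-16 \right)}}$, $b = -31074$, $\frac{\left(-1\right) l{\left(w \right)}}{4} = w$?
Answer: $\frac{487968}{781} \approx 624.8$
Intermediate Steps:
$l{\left(w \right)} = - 4 w$
$A = \frac{1}{64}$ ($A = \frac{1}{\left(-4\right) \left(-16\right)} = \frac{1}{64} \approx 0.015625$)
$r{\left(j \right)} = 308 + \frac{j}{64}$ ($r{\left(j \right)} = \frac{j}{64} + 308 = 308 + \frac{j}{64}$)
$\frac{r{\left(256 \right)}}{\left(-19332 + C{\left(37 \right)}\right) \frac{1}{-4898 + b}} = \frac{308 + \frac{1}{64} \cdot 256}{\left(-19332 + 37^{2}\right) \frac{1}{-4898 - 31074}} = \frac{308 + 4}{\left(-19332 + 1369\right) \frac{1}{-35972}} = \frac{312}{\left(-17963\right) \left(- \frac{1}{35972}\right)} = \frac{312}{\frac{781}{1564}} = 312 \cdot \frac{1564}{781} = \frac{487968}{781}$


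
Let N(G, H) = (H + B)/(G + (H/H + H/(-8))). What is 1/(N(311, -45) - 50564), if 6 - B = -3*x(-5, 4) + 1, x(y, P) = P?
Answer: -363/18354764 ≈ -1.9777e-5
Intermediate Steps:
B = 17 (B = 6 - (-3*4 + 1) = 6 - (-12 + 1) = 6 - 1*(-11) = 6 + 11 = 17)
N(G, H) = (17 + H)/(1 + G - H/8) (N(G, H) = (H + 17)/(G + (H/H + H/(-8))) = (17 + H)/(G + (1 + H*(-1/8))) = (17 + H)/(G + (1 - H/8)) = (17 + H)/(1 + G - H/8))
1/(N(311, -45) - 50564) = 1/(8*(17 - 45)/(8 - 1*(-45) + 8*311) - 50564) = 1/(8*(-28)/(8 + 45 + 2488) - 50564) = 1/(8*(-28)/2541 - 50564) = 1/(8*(1/2541)*(-28) - 50564) = 1/(-32/363 - 50564) = 1/(-18354764/363) = -363/18354764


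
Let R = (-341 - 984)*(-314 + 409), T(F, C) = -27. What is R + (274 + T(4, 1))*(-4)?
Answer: -126863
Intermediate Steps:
R = -125875 (R = -1325*95 = -125875)
R + (274 + T(4, 1))*(-4) = -125875 + (274 - 27)*(-4) = -125875 + 247*(-4) = -125875 - 988 = -126863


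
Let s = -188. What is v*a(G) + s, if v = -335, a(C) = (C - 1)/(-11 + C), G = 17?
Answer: -3244/3 ≈ -1081.3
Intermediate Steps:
a(C) = (-1 + C)/(-11 + C)
v*a(G) + s = -335*(-1 + 17)/(-11 + 17) - 188 = -335*16/6 - 188 = -335*8/3 - 188 = -2680/3 - 188 = -3244/3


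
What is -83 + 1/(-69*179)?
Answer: -1025134/12351 ≈ -83.000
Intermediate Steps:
-83 + 1/(-69*179) = -83 - 1/69*1/179 = -83 - 1/12351 = -1025134/12351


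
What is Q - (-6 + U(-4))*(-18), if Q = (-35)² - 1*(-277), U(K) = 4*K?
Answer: 1106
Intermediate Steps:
Q = 1502 (Q = 1225 + 277 = 1502)
Q - (-6 + U(-4))*(-18) = 1502 - (-6 + 4*(-4))*(-18) = 1502 - (-6 - 16)*(-18) = 1502 - (-22)*(-18) = 1502 - 1*396 = 1502 - 396 = 1106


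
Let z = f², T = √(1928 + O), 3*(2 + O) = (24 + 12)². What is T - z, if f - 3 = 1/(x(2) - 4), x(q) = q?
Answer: -25/4 + 3*√262 ≈ 42.309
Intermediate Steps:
O = 430 (O = -2 + (24 + 12)²/3 = -2 + (⅓)*36² = -2 + (⅓)*1296 = -2 + 432 = 430)
T = 3*√262 (T = √(1928 + 430) = √2358 = 3*√262 ≈ 48.559)
f = 5/2 (f = 3 + 1/(2 - 4) = 3 + 1/(-2) = 3 - ½ = 5/2 ≈ 2.5000)
z = 25/4 (z = (5/2)² = 25/4 ≈ 6.2500)
T - z = 3*√262 - 1*25/4 = 3*√262 - 25/4 = -25/4 + 3*√262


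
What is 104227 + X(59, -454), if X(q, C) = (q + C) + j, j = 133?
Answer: 103965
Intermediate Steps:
X(q, C) = 133 + C + q (X(q, C) = (q + C) + 133 = (C + q) + 133 = 133 + C + q)
104227 + X(59, -454) = 104227 + (133 - 454 + 59) = 104227 - 262 = 103965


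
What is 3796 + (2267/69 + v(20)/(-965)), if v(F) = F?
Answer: 50988587/13317 ≈ 3828.8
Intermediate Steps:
3796 + (2267/69 + v(20)/(-965)) = 3796 + (2267/69 + 20/(-965)) = 3796 + (2267*(1/69) + 20*(-1/965)) = 3796 + (2267/69 - 4/193) = 3796 + 437255/13317 = 50988587/13317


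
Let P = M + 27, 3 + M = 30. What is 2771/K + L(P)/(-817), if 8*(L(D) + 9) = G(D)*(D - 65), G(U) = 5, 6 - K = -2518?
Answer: 4607951/4124216 ≈ 1.1173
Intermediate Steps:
K = 2524 (K = 6 - 1*(-2518) = 6 + 2518 = 2524)
M = 27 (M = -3 + 30 = 27)
P = 54 (P = 27 + 27 = 54)
L(D) = -397/8 + 5*D/8 (L(D) = -9 + (5*(D - 65))/8 = -9 + (5*(-65 + D))/8 = -9 + (-325 + 5*D)/8 = -9 + (-325/8 + 5*D/8) = -397/8 + 5*D/8)
2771/K + L(P)/(-817) = 2771/2524 + (-397/8 + (5/8)*54)/(-817) = 2771*(1/2524) + (-397/8 + 135/4)*(-1/817) = 2771/2524 - 127/8*(-1/817) = 2771/2524 + 127/6536 = 4607951/4124216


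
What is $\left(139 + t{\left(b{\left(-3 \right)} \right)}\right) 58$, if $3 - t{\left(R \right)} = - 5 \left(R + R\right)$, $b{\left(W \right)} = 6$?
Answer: $11716$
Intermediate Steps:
$t{\left(R \right)} = 3 + 10 R$ ($t{\left(R \right)} = 3 - - 5 \left(R + R\right) = 3 - - 5 \cdot 2 R = 3 - - 10 R = 3 + 10 R$)
$\left(139 + t{\left(b{\left(-3 \right)} \right)}\right) 58 = \left(139 + \left(3 + 10 \cdot 6\right)\right) 58 = \left(139 + \left(3 + 60\right)\right) 58 = \left(139 + 63\right) 58 = 202 \cdot 58 = 11716$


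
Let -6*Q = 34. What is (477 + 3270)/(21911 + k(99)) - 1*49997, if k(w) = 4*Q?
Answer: -3283041764/65665 ≈ -49997.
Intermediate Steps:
Q = -17/3 (Q = -⅙*34 = -17/3 ≈ -5.6667)
k(w) = -68/3 (k(w) = 4*(-17/3) = -68/3)
(477 + 3270)/(21911 + k(99)) - 1*49997 = (477 + 3270)/(21911 - 68/3) - 1*49997 = 3747/(65665/3) - 49997 = 3747*(3/65665) - 49997 = 11241/65665 - 49997 = -3283041764/65665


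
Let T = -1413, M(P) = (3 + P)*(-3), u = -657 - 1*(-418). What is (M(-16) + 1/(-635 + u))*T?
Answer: -48162105/874 ≈ -55105.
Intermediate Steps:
u = -239 (u = -657 + 418 = -239)
M(P) = -9 - 3*P
(M(-16) + 1/(-635 + u))*T = ((-9 - 3*(-16)) + 1/(-635 - 239))*(-1413) = ((-9 + 48) + 1/(-874))*(-1413) = (39 - 1/874)*(-1413) = (34085/874)*(-1413) = -48162105/874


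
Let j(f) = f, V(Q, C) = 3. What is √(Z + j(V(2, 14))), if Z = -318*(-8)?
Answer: 3*√283 ≈ 50.468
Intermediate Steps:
Z = 2544
√(Z + j(V(2, 14))) = √(2544 + 3) = √2547 = 3*√283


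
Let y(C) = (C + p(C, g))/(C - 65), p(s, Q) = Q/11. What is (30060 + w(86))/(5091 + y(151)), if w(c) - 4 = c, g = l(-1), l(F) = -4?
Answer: 28521900/4817743 ≈ 5.9202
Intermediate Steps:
g = -4
p(s, Q) = Q/11 (p(s, Q) = Q*(1/11) = Q/11)
w(c) = 4 + c
y(C) = (-4/11 + C)/(-65 + C) (y(C) = (C + (1/11)*(-4))/(C - 65) = (C - 4/11)/(-65 + C) = (-4/11 + C)/(-65 + C))
(30060 + w(86))/(5091 + y(151)) = (30060 + (4 + 86))/(5091 + (-4/11 + 151)/(-65 + 151)) = (30060 + 90)/(5091 + (1657/11)/86) = 30150/(5091 + (1/86)*(1657/11)) = 30150/(5091 + 1657/946) = 30150/(4817743/946) = 30150*(946/4817743) = 28521900/4817743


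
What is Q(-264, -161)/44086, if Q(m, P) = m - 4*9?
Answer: -150/22043 ≈ -0.0068049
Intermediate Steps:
Q(m, P) = -36 + m (Q(m, P) = m - 36 = -36 + m)
Q(-264, -161)/44086 = (-36 - 264)/44086 = -300*1/44086 = -150/22043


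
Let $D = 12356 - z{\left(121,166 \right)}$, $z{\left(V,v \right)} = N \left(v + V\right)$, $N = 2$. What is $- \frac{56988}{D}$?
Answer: $- \frac{28494}{5891} \approx -4.8369$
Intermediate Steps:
$z{\left(V,v \right)} = 2 V + 2 v$ ($z{\left(V,v \right)} = 2 \left(v + V\right) = 2 \left(V + v\right) = 2 V + 2 v$)
$D = 11782$ ($D = 12356 - \left(2 \cdot 121 + 2 \cdot 166\right) = 12356 - \left(242 + 332\right) = 12356 - 574 = 11782$)
$- \frac{56988}{D} = - \frac{56988}{11782} = \left(-56988\right) \frac{1}{11782} = - \frac{28494}{5891}$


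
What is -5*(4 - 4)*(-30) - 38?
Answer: -38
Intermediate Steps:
-5*(4 - 4)*(-30) - 38 = -5*0*(-30) - 38 = 0*(-30) - 38 = 0 - 38 = -38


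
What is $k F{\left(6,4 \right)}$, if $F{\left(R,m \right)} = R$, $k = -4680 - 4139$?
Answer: $-52914$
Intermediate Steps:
$k = -8819$ ($k = -4680 - 4139 = -8819$)
$k F{\left(6,4 \right)} = \left(-8819\right) 6 = -52914$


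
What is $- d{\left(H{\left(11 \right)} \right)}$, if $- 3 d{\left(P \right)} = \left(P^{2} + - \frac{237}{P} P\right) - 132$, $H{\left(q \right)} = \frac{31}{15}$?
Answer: $- \frac{82064}{675} \approx -121.58$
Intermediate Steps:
$H{\left(q \right)} = \frac{31}{15}$ ($H{\left(q \right)} = 31 \cdot \frac{1}{15} = \frac{31}{15}$)
$d{\left(P \right)} = 123 - \frac{P^{2}}{3}$ ($d{\left(P \right)} = - \frac{\left(P^{2} + - \frac{237}{P} P\right) - 132}{3} = - \frac{\left(P^{2} - 237\right) - 132}{3} = - \frac{\left(-237 + P^{2}\right) - 132}{3} = - \frac{-369 + P^{2}}{3} = 123 - \frac{P^{2}}{3}$)
$- d{\left(H{\left(11 \right)} \right)} = - (123 - \frac{\left(\frac{31}{15}\right)^{2}}{3}) = - (123 - \frac{961}{675}) = \left(-1\right) \frac{82064}{675} = - \frac{82064}{675}$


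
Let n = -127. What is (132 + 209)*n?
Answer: -43307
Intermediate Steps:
(132 + 209)*n = (132 + 209)*(-127) = 341*(-127) = -43307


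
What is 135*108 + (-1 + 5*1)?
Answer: 14584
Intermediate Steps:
135*108 + (-1 + 5*1) = 14580 + (-1 + 5) = 14580 + 4 = 14584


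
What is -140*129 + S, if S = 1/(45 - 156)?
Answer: -2004661/111 ≈ -18060.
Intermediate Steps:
S = -1/111 (S = 1/(-111) = -1/111 ≈ -0.0090090)
-140*129 + S = -140*129 - 1/111 = -18060 - 1/111 = -2004661/111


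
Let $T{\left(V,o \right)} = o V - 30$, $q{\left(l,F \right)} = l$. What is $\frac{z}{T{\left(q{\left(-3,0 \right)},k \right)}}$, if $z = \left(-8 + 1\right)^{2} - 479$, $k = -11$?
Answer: $- \frac{430}{3} \approx -143.33$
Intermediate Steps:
$T{\left(V,o \right)} = -30 + V o$ ($T{\left(V,o \right)} = V o - 30 = -30 + V o$)
$z = -430$ ($z = \left(-7\right)^{2} - 479 = 49 - 479 = -430$)
$\frac{z}{T{\left(q{\left(-3,0 \right)},k \right)}} = - \frac{430}{-30 - -33} = - \frac{430}{-30 + 33} = - \frac{430}{3}$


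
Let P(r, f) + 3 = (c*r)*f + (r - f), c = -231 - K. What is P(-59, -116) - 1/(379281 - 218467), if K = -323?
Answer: 101264897427/160814 ≈ 6.2970e+5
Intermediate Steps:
c = 92 (c = -231 - 1*(-323) = -231 + 323 = 92)
P(r, f) = -3 + r - f + 92*f*r (P(r, f) = -3 + ((92*r)*f + (r - f)) = -3 + (92*f*r + (r - f)) = -3 + (r - f + 92*f*r) = -3 + r - f + 92*f*r)
P(-59, -116) - 1/(379281 - 218467) = (-3 - 59 - 1*(-116) + 92*(-116)*(-59)) - 1/(379281 - 218467) = (-3 - 59 + 116 + 629648) - 1/160814 = 629702 - 1*1/160814 = 629702 - 1/160814 = 101264897427/160814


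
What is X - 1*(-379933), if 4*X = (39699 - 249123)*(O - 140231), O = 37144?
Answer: 5397602905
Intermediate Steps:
X = 5397222972 (X = ((39699 - 249123)*(37144 - 140231))/4 = (-209424*(-103087))/4 = (1/4)*21588891888 = 5397222972)
X - 1*(-379933) = 5397222972 - 1*(-379933) = 5397222972 + 379933 = 5397602905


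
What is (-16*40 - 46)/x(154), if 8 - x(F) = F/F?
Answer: -98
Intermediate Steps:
x(F) = 7 (x(F) = 8 - F/F = 8 - 1*1 = 8 - 1 = 7)
(-16*40 - 46)/x(154) = (-16*40 - 46)/7 = (-640 - 46)*(1/7) = -686*1/7 = -98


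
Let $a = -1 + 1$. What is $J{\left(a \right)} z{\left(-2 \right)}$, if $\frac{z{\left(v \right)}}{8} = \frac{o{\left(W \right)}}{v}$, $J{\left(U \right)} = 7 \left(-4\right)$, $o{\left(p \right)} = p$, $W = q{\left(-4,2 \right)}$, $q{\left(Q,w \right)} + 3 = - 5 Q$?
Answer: $1904$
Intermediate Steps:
$q{\left(Q,w \right)} = -3 - 5 Q$
$W = 17$ ($W = -3 - -20 = -3 + 20 = 17$)
$a = 0$
$J{\left(U \right)} = -28$
$z{\left(v \right)} = \frac{136}{v}$ ($z{\left(v \right)} = 8 \frac{17}{v} = \frac{136}{v}$)
$J{\left(a \right)} z{\left(-2 \right)} = - 28 \frac{136}{-2} = - 28 \cdot 136 \left(- \frac{1}{2}\right) = \left(-28\right) \left(-68\right) = 1904$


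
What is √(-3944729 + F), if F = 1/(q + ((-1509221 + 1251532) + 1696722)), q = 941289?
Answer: I*√456134071870117986/340046 ≈ 1986.1*I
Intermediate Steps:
F = 1/2380322 (F = 1/(941289 + ((-1509221 + 1251532) + 1696722)) = 1/(941289 + (-257689 + 1696722)) = 1/(941289 + 1439033) = 1/2380322 ≈ 4.2011e-7)
√(-3944729 + F) = √(-3944729 + 1/2380322) = √(-9389725222737/2380322) = I*√456134071870117986/340046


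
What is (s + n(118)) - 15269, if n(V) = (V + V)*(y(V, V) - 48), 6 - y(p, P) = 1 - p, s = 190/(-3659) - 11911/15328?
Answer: 136296509843/56085152 ≈ 2430.2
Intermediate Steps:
s = -46494669/56085152 (s = 190*(-1/3659) - 11911*1/15328 = -190/3659 - 11911/15328 = -46494669/56085152 ≈ -0.82900)
y(p, P) = 5 + p (y(p, P) = 6 - (1 - p) = 6 + (-1 + p) = 5 + p)
n(V) = 2*V*(-43 + V) (n(V) = (V + V)*((5 + V) - 48) = (2*V)*(-43 + V) = 2*V*(-43 + V))
(s + n(118)) - 15269 = (-46494669/56085152 + 2*118*(-43 + 118)) - 15269 = (-46494669/56085152 + 2*118*75) - 15269 = (-46494669/56085152 + 17700) - 15269 = 992660695731/56085152 - 15269 = 136296509843/56085152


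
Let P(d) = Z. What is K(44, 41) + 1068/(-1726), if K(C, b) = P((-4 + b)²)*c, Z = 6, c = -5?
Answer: -26424/863 ≈ -30.619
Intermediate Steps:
P(d) = 6
K(C, b) = -30 (K(C, b) = 6*(-5) = -30)
K(44, 41) + 1068/(-1726) = -30 + 1068/(-1726) = -30 + 1068*(-1/1726) = -30 - 534/863 = -26424/863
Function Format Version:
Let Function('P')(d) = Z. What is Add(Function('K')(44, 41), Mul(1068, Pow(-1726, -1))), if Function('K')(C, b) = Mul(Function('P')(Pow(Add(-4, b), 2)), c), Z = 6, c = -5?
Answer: Rational(-26424, 863) ≈ -30.619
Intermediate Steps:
Function('P')(d) = 6
Function('K')(C, b) = -30 (Function('K')(C, b) = Mul(6, -5) = -30)
Add(Function('K')(44, 41), Mul(1068, Pow(-1726, -1))) = Add(-30, Mul(1068, Pow(-1726, -1))) = Add(-30, Mul(1068, Rational(-1, 1726))) = Add(-30, Rational(-534, 863)) = Rational(-26424, 863)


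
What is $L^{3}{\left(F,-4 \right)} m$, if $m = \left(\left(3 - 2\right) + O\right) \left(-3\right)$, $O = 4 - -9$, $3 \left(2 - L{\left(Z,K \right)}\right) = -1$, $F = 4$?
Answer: $- \frac{4802}{9} \approx -533.56$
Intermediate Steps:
$L{\left(Z,K \right)} = \frac{7}{3}$ ($L{\left(Z,K \right)} = 2 - - \frac{1}{3} = 2 + \frac{1}{3} = \frac{7}{3}$)
$O = 13$ ($O = 4 + 9 = 13$)
$m = -42$ ($m = \left(\left(3 - 2\right) + 13\right) \left(-3\right) = \left(1 + 13\right) \left(-3\right) = 14 \left(-3\right) = -42$)
$L^{3}{\left(F,-4 \right)} m = \left(\frac{7}{3}\right)^{3} \left(-42\right) = \frac{343}{27} \left(-42\right) = - \frac{4802}{9}$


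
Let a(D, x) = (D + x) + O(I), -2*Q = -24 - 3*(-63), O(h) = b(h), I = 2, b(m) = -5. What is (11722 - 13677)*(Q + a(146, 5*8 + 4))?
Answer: -400775/2 ≈ -2.0039e+5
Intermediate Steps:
O(h) = -5
Q = -165/2 (Q = -(-24 - 3*(-63))/2 = -(-24 + 189)/2 = -½*165 = -165/2 ≈ -82.500)
a(D, x) = -5 + D + x (a(D, x) = (D + x) - 5 = -5 + D + x)
(11722 - 13677)*(Q + a(146, 5*8 + 4)) = (11722 - 13677)*(-165/2 + (-5 + 146 + (5*8 + 4))) = -1955*(-165/2 + (-5 + 146 + (40 + 4))) = -1955*(-165/2 + (-5 + 146 + 44)) = -1955*(-165/2 + 185) = -1955*205/2 = -400775/2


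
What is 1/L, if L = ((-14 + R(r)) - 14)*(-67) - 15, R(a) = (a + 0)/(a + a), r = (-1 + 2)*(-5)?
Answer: 2/3655 ≈ 0.00054720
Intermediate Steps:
r = -5 (r = 1*(-5) = -5)
R(a) = ½ (R(a) = a/((2*a)) = a*(1/(2*a)) = ½)
L = 3655/2 (L = ((-14 + ½) - 14)*(-67) - 15 = (-27/2 - 14)*(-67) - 15 = -55/2*(-67) - 15 = 3685/2 - 15 = 3655/2 ≈ 1827.5)
1/L = 1/(3655/2) = 2/3655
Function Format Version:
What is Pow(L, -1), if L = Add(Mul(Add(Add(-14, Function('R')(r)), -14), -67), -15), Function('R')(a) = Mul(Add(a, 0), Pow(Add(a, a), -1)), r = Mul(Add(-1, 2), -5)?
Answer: Rational(2, 3655) ≈ 0.00054720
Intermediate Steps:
r = -5 (r = Mul(1, -5) = -5)
Function('R')(a) = Rational(1, 2) (Function('R')(a) = Mul(a, Pow(Mul(2, a), -1)) = Mul(a, Mul(Rational(1, 2), Pow(a, -1))) = Rational(1, 2))
L = Rational(3655, 2) (L = Add(Mul(Add(Add(-14, Rational(1, 2)), -14), -67), -15) = Add(Mul(Add(Rational(-27, 2), -14), -67), -15) = Add(Mul(Rational(-55, 2), -67), -15) = Add(Rational(3685, 2), -15) = Rational(3655, 2) ≈ 1827.5)
Pow(L, -1) = Pow(Rational(3655, 2), -1) = Rational(2, 3655)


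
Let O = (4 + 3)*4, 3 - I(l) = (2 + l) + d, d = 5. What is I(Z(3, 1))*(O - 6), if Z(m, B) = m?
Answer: -154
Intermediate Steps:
I(l) = -4 - l (I(l) = 3 - ((2 + l) + 5) = 3 - (7 + l) = 3 + (-7 - l) = -4 - l)
O = 28 (O = 7*4 = 28)
I(Z(3, 1))*(O - 6) = (-4 - 1*3)*(28 - 6) = (-4 - 3)*22 = -7*22 = -154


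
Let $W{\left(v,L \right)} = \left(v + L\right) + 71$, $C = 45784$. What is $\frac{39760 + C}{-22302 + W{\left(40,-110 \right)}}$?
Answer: $- \frac{85544}{22301} \approx -3.8359$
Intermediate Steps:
$W{\left(v,L \right)} = 71 + L + v$ ($W{\left(v,L \right)} = \left(L + v\right) + 71 = 71 + L + v$)
$\frac{39760 + C}{-22302 + W{\left(40,-110 \right)}} = \frac{39760 + 45784}{-22302 + \left(71 - 110 + 40\right)} = \frac{85544}{-22302 + 1} = \frac{85544}{-22301} = 85544 \left(- \frac{1}{22301}\right) = - \frac{85544}{22301}$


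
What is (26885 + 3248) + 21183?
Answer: 51316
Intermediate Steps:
(26885 + 3248) + 21183 = 30133 + 21183 = 51316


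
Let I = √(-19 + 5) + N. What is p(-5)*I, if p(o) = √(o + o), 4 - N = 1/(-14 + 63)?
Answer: -2*√35 + 195*I*√10/49 ≈ -11.832 + 12.585*I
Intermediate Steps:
N = 195/49 (N = 4 - 1/(-14 + 63) = 4 - 1/49 = 195/49 ≈ 3.9796)
p(o) = √2*√o (p(o) = √(2*o) = √2*√o)
I = 195/49 + I*√14 (I = √(-19 + 5) + 195/49 = √(-14) + 195/49 = I*√14 + 195/49 = 195/49 + I*√14 ≈ 3.9796 + 3.7417*I)
p(-5)*I = (√2*√(-5))*(195/49 + I*√14) = (√2*(I*√5))*(195/49 + I*√14) = (I*√10)*(195/49 + I*√14) = I*√10*(195/49 + I*√14)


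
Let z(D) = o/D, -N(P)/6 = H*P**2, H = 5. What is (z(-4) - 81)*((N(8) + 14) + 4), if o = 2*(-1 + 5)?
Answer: 157866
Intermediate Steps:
o = 8 (o = 2*4 = 8)
N(P) = -30*P**2
z(D) = 8/D
(z(-4) - 81)*((N(8) + 14) + 4) = (8/(-4) - 81)*((-30*8**2 + 14) + 4) = (8*(-1/4) - 81)*((-30*64 + 14) + 4) = (-2 - 81)*((-1920 + 14) + 4) = -83*(-1906 + 4) = -83*(-1902) = 157866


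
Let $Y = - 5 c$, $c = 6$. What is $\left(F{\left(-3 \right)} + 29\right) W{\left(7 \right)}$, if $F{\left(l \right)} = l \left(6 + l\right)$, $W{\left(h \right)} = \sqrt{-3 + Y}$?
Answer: $20 i \sqrt{33} \approx 114.89 i$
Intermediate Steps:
$Y = -30$ ($Y = \left(-5\right) 6 = -30$)
$W{\left(h \right)} = i \sqrt{33}$ ($W{\left(h \right)} = \sqrt{-3 - 30} = \sqrt{-33} = i \sqrt{33}$)
$\left(F{\left(-3 \right)} + 29\right) W{\left(7 \right)} = \left(- 3 \left(6 - 3\right) + 29\right) i \sqrt{33} = \left(\left(-3\right) 3 + 29\right) i \sqrt{33} = \left(-9 + 29\right) i \sqrt{33} = 20 i \sqrt{33}$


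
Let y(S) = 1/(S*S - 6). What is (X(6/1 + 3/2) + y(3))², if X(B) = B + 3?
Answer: 4225/36 ≈ 117.36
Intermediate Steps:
X(B) = 3 + B
y(S) = 1/(-6 + S²) (y(S) = 1/(S² - 6) = 1/(-6 + S²))
(X(6/1 + 3/2) + y(3))² = ((3 + (6/1 + 3/2)) + 1/(-6 + 3²))² = ((3 + (6*1 + 3*(½))) + 1/(-6 + 9))² = ((3 + (6 + 3/2)) + 1/3)² = ((3 + 15/2) + ⅓)² = (21/2 + ⅓)² = (65/6)² = 4225/36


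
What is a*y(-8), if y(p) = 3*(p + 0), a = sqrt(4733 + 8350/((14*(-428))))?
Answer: -12*sqrt(10617743857)/749 ≈ -1650.9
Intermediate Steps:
a = sqrt(10617743857)/1498 (a = sqrt(4733 + 8350/(-5992)) = sqrt(4733 + 8350*(-1/5992)) = sqrt(4733 - 4175/2996) = sqrt(14175893/2996) = sqrt(10617743857)/1498 ≈ 68.787)
y(p) = 3*p
a*y(-8) = (sqrt(10617743857)/1498)*(3*(-8)) = (sqrt(10617743857)/1498)*(-24) = -12*sqrt(10617743857)/749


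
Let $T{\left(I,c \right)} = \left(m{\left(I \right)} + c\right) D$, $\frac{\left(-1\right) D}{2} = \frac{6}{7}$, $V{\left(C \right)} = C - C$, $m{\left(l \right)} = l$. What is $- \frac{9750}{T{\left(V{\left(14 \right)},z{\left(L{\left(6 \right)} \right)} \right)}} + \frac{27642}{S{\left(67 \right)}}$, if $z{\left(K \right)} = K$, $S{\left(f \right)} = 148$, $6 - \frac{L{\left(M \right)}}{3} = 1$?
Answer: $\frac{62819}{111} \approx 565.94$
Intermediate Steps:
$L{\left(M \right)} = 15$ ($L{\left(M \right)} = 18 - 3 = 15$)
$V{\left(C \right)} = 0$
$D = - \frac{12}{7}$ ($D = - 2 \cdot \frac{6}{7} = - 2 \cdot 6 \cdot \frac{1}{7} = \left(-2\right) \frac{6}{7} = - \frac{12}{7} \approx -1.7143$)
$T{\left(I,c \right)} = - \frac{12 I}{7} - \frac{12 c}{7}$ ($T{\left(I,c \right)} = \left(I + c\right) \left(- \frac{12}{7}\right) = - \frac{12 I}{7} - \frac{12 c}{7}$)
$- \frac{9750}{T{\left(V{\left(14 \right)},z{\left(L{\left(6 \right)} \right)} \right)}} + \frac{27642}{S{\left(67 \right)}} = - \frac{9750}{\left(- \frac{12}{7}\right) 0 - \frac{180}{7}} + \frac{27642}{148} = - \frac{9750}{0 - \frac{180}{7}} + 27642 \cdot \frac{1}{148} = - \frac{9750}{- \frac{180}{7}} + \frac{13821}{74} = \left(-9750\right) \left(- \frac{7}{180}\right) + \frac{13821}{74} = \frac{2275}{6} + \frac{13821}{74} = \frac{62819}{111}$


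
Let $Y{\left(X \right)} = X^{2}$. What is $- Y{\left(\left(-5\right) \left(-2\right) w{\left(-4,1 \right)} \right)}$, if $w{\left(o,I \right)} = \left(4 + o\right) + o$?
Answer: $-1600$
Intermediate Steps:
$w{\left(o,I \right)} = 4 + 2 o$
$- Y{\left(\left(-5\right) \left(-2\right) w{\left(-4,1 \right)} \right)} = - \left(\left(-5\right) \left(-2\right) \left(4 + 2 \left(-4\right)\right)\right)^{2} = - \left(10 \left(4 - 8\right)\right)^{2} = - \left(10 \left(-4\right)\right)^{2} = - \left(-40\right)^{2} = \left(-1\right) 1600 = -1600$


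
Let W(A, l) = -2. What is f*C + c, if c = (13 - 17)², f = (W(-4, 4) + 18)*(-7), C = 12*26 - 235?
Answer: -8608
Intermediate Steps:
C = 77 (C = 312 - 235 = 77)
f = -112 (f = (-2 + 18)*(-7) = 16*(-7) = -112)
c = 16 (c = (-4)² = 16)
f*C + c = -112*77 + 16 = -8624 + 16 = -8608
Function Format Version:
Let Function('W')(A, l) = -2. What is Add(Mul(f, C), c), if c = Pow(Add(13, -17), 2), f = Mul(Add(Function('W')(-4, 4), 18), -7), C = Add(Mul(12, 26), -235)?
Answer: -8608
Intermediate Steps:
C = 77 (C = Add(312, -235) = 77)
f = -112 (f = Mul(Add(-2, 18), -7) = Mul(16, -7) = -112)
c = 16 (c = Pow(-4, 2) = 16)
Add(Mul(f, C), c) = Add(Mul(-112, 77), 16) = Add(-8624, 16) = -8608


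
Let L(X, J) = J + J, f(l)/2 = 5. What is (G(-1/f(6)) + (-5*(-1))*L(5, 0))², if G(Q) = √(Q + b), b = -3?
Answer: -31/10 ≈ -3.1000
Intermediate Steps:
f(l) = 10 (f(l) = 2*5 = 10)
L(X, J) = 2*J
G(Q) = √(-3 + Q) (G(Q) = √(Q - 3) = √(-3 + Q))
(G(-1/f(6)) + (-5*(-1))*L(5, 0))² = (√(-3 - 1/10) + (-5*(-1))*(2*0))² = (√(-3 - 1*⅒) + 5*0)² = (√(-3 - ⅒) + 0)² = (√(-31/10) + 0)² = (I*√310/10 + 0)² = (I*√310/10)² = -31/10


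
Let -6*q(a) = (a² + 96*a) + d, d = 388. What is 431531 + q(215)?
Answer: 2521933/6 ≈ 4.2032e+5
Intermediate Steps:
q(a) = -194/3 - 16*a - a²/6 (q(a) = -((a² + 96*a) + 388)/6 = -(388 + a² + 96*a)/6 = -194/3 - 16*a - a²/6)
431531 + q(215) = 431531 + (-194/3 - 16*215 - ⅙*215²) = 431531 + (-194/3 - 3440 - ⅙*46225) = 431531 + (-194/3 - 3440 - 46225/6) = 431531 - 67253/6 = 2521933/6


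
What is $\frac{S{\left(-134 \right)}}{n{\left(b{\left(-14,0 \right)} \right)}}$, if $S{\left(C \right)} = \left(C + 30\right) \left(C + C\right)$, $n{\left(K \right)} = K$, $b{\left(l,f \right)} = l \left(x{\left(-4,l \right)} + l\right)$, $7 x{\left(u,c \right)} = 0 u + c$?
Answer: $\frac{871}{7} \approx 124.43$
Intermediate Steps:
$x{\left(u,c \right)} = \frac{c}{7}$ ($x{\left(u,c \right)} = \frac{0 u + c}{7} = \frac{0 + c}{7} = \frac{c}{7}$)
$b{\left(l,f \right)} = \frac{8 l^{2}}{7}$ ($b{\left(l,f \right)} = l \left(\frac{l}{7} + l\right) = l \frac{8 l}{7} = \frac{8 l^{2}}{7}$)
$S{\left(C \right)} = 2 C \left(30 + C\right)$ ($S{\left(C \right)} = \left(30 + C\right) 2 C = 2 C \left(30 + C\right)$)
$\frac{S{\left(-134 \right)}}{n{\left(b{\left(-14,0 \right)} \right)}} = \frac{2 \left(-134\right) \left(30 - 134\right)}{\frac{8}{7} \left(-14\right)^{2}} = \frac{2 \left(-134\right) \left(-104\right)}{\frac{8}{7} \cdot 196} = \frac{27872}{224} = 27872 \cdot \frac{1}{224} = \frac{871}{7}$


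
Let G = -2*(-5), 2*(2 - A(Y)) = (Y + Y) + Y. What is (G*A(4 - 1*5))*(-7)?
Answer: -245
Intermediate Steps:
A(Y) = 2 - 3*Y/2 (A(Y) = 2 - ((Y + Y) + Y)/2 = 2 - (2*Y + Y)/2 = 2 - 3*Y/2)
G = 10
(G*A(4 - 1*5))*(-7) = (10*(2 - 3*(4 - 1*5)/2))*(-7) = (10*(2 - 3*(4 - 5)/2))*(-7) = (10*(2 - 3/2*(-1)))*(-7) = (10*(2 + 3/2))*(-7) = (10*(7/2))*(-7) = 35*(-7) = -245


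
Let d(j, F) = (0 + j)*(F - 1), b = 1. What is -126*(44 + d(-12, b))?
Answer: -5544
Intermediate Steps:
d(j, F) = j*(-1 + F)
-126*(44 + d(-12, b)) = -126*(44 - 12*(-1 + 1)) = -126*(44 - 12*0) = -126*(44 + 0) = -126*44 = -5544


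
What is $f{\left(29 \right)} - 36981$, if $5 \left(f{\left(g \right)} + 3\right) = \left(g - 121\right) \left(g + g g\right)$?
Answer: $-52992$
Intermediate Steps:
$f{\left(g \right)} = -3 + \frac{\left(-121 + g\right) \left(g + g^{2}\right)}{5}$ ($f{\left(g \right)} = -3 + \frac{\left(g - 121\right) \left(g + g g\right)}{5} = -3 + \frac{\left(-121 + g\right) \left(g + g^{2}\right)}{5}$)
$f{\left(29 \right)} - 36981 = \left(-3 - 24 \cdot 29^{2} - \frac{3509}{5} + \frac{29^{3}}{5}\right) - 36981 = \left(-3 - 20184 - \frac{3509}{5} + \frac{1}{5} \cdot 24389\right) - 36981 = \left(-3 - 20184 - \frac{3509}{5} + \frac{24389}{5}\right) - 36981 = -16011 - 36981 = -52992$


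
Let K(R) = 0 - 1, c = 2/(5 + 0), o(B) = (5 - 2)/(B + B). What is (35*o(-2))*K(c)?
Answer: 105/4 ≈ 26.250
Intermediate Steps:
o(B) = 3/(2*B) (o(B) = 3/((2*B)) = 3*(1/(2*B)) = 3/(2*B))
c = ⅖ (c = 2/5 = 2*(⅕) = ⅖ ≈ 0.40000)
K(R) = -1
(35*o(-2))*K(c) = (35*((3/2)/(-2)))*(-1) = (35*((3/2)*(-½)))*(-1) = (35*(-¾))*(-1) = -105/4*(-1) = 105/4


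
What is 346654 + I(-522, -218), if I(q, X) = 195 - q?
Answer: 347371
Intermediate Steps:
346654 + I(-522, -218) = 346654 + (195 - 1*(-522)) = 346654 + (195 + 522) = 346654 + 717 = 347371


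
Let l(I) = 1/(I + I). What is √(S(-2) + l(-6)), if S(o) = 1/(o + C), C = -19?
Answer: I*√231/42 ≈ 0.36187*I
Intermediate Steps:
S(o) = 1/(-19 + o) (S(o) = 1/(o - 19) = 1/(-19 + o))
l(I) = 1/(2*I)
√(S(-2) + l(-6)) = √(1/(-19 - 2) + (½)/(-6)) = √(1/(-21) + (½)*(-⅙)) = √(-1/21 - 1/12) = √(-11/84) = I*√231/42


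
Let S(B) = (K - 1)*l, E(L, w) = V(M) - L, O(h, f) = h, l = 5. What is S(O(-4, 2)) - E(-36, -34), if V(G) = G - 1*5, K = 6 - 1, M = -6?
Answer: -5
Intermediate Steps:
K = 5
V(G) = -5 + G (V(G) = G - 5 = -5 + G)
E(L, w) = -11 - L (E(L, w) = (-5 - 6) - L = -11 - L)
S(B) = 20 (S(B) = (5 - 1)*5 = 4*5 = 20)
S(O(-4, 2)) - E(-36, -34) = 20 - (-11 - 1*(-36)) = 20 - (-11 + 36) = 20 - 1*25 = 20 - 25 = -5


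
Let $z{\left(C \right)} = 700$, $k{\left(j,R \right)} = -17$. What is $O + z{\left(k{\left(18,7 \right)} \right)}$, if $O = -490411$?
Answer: $-489711$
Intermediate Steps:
$O + z{\left(k{\left(18,7 \right)} \right)} = -490411 + 700 = -489711$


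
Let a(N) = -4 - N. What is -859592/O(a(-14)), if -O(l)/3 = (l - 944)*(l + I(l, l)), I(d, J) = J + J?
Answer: -214898/21015 ≈ -10.226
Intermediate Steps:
I(d, J) = 2*J
O(l) = -9*l*(-944 + l) (O(l) = -3*(l - 944)*(l + 2*l) = -3*(-944 + l)*3*l = -9*l*(-944 + l))
-859592/O(a(-14)) = -859592*1/(9*(-4 - 1*(-14))*(944 - (-4 - 1*(-14)))) = -859592*1/(9*(-4 + 14)*(944 - (-4 + 14))) = -859592*1/(90*(944 - 1*10)) = -859592*1/(90*(944 - 10)) = -859592/(9*10*934) = -859592/84060 = -859592*1/84060 = -214898/21015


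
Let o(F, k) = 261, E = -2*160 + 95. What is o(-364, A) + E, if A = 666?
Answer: 36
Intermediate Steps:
E = -225 (E = -320 + 95 = -225)
o(-364, A) + E = 261 - 225 = 36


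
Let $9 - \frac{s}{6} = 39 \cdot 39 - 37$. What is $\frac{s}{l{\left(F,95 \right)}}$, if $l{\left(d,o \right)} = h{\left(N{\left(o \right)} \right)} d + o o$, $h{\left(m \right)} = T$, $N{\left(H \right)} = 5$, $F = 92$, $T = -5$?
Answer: $- \frac{590}{571} \approx -1.0333$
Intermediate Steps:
$h{\left(m \right)} = -5$
$l{\left(d,o \right)} = o^{2} - 5 d$ ($l{\left(d,o \right)} = - 5 d + o o = - 5 d + o^{2} = o^{2} - 5 d$)
$s = -8850$ ($s = 54 - 6 \left(39 \cdot 39 - 37\right) = 54 - 6 \left(1521 - 37\right) = 54 - 8904 = -8850$)
$\frac{s}{l{\left(F,95 \right)}} = - \frac{8850}{95^{2} - 460} = - \frac{8850}{9025 - 460} = - \frac{8850}{8565} = \left(-8850\right) \frac{1}{8565} = - \frac{590}{571}$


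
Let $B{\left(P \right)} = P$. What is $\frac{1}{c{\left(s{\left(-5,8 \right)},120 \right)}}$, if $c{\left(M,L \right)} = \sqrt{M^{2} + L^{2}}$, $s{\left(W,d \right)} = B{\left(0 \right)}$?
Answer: $\frac{1}{120} \approx 0.0083333$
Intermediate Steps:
$s{\left(W,d \right)} = 0$
$c{\left(M,L \right)} = \sqrt{L^{2} + M^{2}}$
$\frac{1}{c{\left(s{\left(-5,8 \right)},120 \right)}} = \frac{1}{\sqrt{120^{2} + 0^{2}}} = \frac{1}{\sqrt{14400 + 0}} = \frac{1}{\sqrt{14400}} = \frac{1}{120}$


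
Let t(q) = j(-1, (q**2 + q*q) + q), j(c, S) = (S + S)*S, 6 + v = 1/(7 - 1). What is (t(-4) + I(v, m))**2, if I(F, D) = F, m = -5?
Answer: 87853129/36 ≈ 2.4404e+6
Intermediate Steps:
v = -35/6 (v = -6 + 1/(7 - 1) = -6 + 1/6 = -35/6 ≈ -5.8333)
j(c, S) = 2*S**2 (j(c, S) = (2*S)*S = 2*S**2)
t(q) = 2*(q + 2*q**2)**2 (t(q) = 2*((q**2 + q*q) + q)**2 = 2*((q**2 + q**2) + q)**2 = 2*(2*q**2 + q)**2 = 2*(q + 2*q**2)**2)
(t(-4) + I(v, m))**2 = (2*(-4)**2*(1 + 2*(-4))**2 - 35/6)**2 = (2*16*(1 - 8)**2 - 35/6)**2 = (2*16*(-7)**2 - 35/6)**2 = (2*16*49 - 35/6)**2 = (1568 - 35/6)**2 = (9373/6)**2 = 87853129/36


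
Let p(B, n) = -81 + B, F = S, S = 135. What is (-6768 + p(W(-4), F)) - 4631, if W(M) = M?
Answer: -11484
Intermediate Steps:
F = 135
(-6768 + p(W(-4), F)) - 4631 = (-6768 + (-81 - 4)) - 4631 = (-6768 - 85) - 4631 = -6853 - 4631 = -11484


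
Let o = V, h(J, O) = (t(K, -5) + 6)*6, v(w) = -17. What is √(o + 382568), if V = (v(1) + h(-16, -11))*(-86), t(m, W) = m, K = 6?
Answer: 3*√41982 ≈ 614.69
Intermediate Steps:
h(J, O) = 72 (h(J, O) = (6 + 6)*6 = 12*6 = 72)
V = -4730 (V = (-17 + 72)*(-86) = 55*(-86) = -4730)
o = -4730
√(o + 382568) = √(-4730 + 382568) = √377838 = 3*√41982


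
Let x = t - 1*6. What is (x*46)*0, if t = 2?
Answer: 0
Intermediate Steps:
x = -4 (x = 2 - 1*6 = 2 - 6 = -4)
(x*46)*0 = -4*46*0 = -184*0 = 0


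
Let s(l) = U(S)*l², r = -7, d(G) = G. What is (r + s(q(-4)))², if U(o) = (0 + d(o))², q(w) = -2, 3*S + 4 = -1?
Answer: 1369/81 ≈ 16.901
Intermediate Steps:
S = -5/3 (S = -4/3 + (⅓)*(-1) = -4/3 - ⅓ = -5/3 ≈ -1.6667)
U(o) = o² (U(o) = (0 + o)² = o²)
s(l) = 25*l²/9 (s(l) = (-5/3)²*l² = 25*l²/9)
(r + s(q(-4)))² = (-7 + (25/9)*(-2)²)² = (-7 + (25/9)*4)² = (-7 + 100/9)² = (37/9)² = 1369/81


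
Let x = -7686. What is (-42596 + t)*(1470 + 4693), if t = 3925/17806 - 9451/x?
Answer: -8981584481551610/34214229 ≈ -2.6251e+8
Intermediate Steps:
t = 49613014/34214229 (t = 3925/17806 - 9451/(-7686) = 3925*(1/17806) - 9451*(-1/7686) = 3925/17806 + 9451/7686 = 49613014/34214229 ≈ 1.4501)
(-42596 + t)*(1470 + 4693) = (-42596 + 49613014/34214229)*(1470 + 4693) = -1457339685470/34214229*6163 = -8981584481551610/34214229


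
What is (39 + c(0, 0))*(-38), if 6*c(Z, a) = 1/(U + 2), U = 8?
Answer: -44479/30 ≈ -1482.6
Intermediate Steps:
c(Z, a) = 1/60 (c(Z, a) = 1/(6*(8 + 2)) = (⅙)/10 = (⅙)*(⅒) = 1/60)
(39 + c(0, 0))*(-38) = (39 + 1/60)*(-38) = (2341/60)*(-38) = -44479/30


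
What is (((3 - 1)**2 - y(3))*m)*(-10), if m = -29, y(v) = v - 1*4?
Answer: 1450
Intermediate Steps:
y(v) = -4 + v (y(v) = v - 4 = -4 + v)
(((3 - 1)**2 - y(3))*m)*(-10) = (((3 - 1)**2 - (-4 + 3))*(-29))*(-10) = ((2**2 - 1*(-1))*(-29))*(-10) = ((4 + 1)*(-29))*(-10) = (5*(-29))*(-10) = -145*(-10) = 1450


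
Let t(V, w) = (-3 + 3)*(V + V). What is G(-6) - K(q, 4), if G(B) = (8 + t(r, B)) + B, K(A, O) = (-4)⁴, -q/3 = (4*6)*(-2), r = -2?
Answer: -254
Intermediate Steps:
t(V, w) = 0 (t(V, w) = 0*(2*V) = 0)
q = 144 (q = -3*4*6*(-2) = -72*(-2) = -3*(-48) = 144)
K(A, O) = 256
G(B) = 8 + B (G(B) = (8 + 0) + B = 8 + B)
G(-6) - K(q, 4) = (8 - 6) - 1*256 = 2 - 256 = -254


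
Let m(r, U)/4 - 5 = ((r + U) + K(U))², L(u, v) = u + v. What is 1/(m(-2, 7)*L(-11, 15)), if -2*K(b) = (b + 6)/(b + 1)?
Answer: 16/5769 ≈ 0.0027734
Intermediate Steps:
K(b) = -(6 + b)/(2*(1 + b)) (K(b) = -(b + 6)/(2*(b + 1)) = -(6 + b)/(2*(1 + b)))
m(r, U) = 20 + 4*(U + r + (-6 - U)/(2*(1 + U)))² (m(r, U) = 20 + 4*((r + U) + (-6 - U)/(2*(1 + U)))² = 20 + 4*((U + r) + (-6 - U)/(2*(1 + U)))² = 20 + 4*(U + r + (-6 - U)/(2*(1 + U)))²)
1/(m(-2, 7)*L(-11, 15)) = 1/((((-6 - 1*7 + 2*(1 + 7)*(7 - 2))² + 20*(1 + 7)²)/(1 + 7)²)*(-11 + 15)) = 1/((((-6 - 7 + 2*8*5)² + 20*8²)/8²)*4) = 1/((((-6 - 7 + 80)² + 20*64)/64)*4) = 1/(((67² + 1280)/64)*4) = 1/(((4489 + 1280)/64)*4) = 1/(((1/64)*5769)*4) = 1/((5769/64)*4) = 1/(5769/16) = 16/5769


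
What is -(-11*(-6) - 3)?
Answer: -63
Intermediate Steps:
-(-11*(-6) - 3) = -(66 - 3) = -1*63 = -63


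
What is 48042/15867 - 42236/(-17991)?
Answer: 170498026/31718133 ≈ 5.3754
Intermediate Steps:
48042/15867 - 42236/(-17991) = 48042*(1/15867) - 42236*(-1/17991) = 5338/1763 + 42236/17991 = 170498026/31718133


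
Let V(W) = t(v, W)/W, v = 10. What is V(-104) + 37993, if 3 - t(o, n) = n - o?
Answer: 303935/8 ≈ 37992.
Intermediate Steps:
t(o, n) = 3 + o - n (t(o, n) = 3 - (n - o) = 3 + (o - n) = 3 + o - n)
V(W) = (13 - W)/W (V(W) = (3 + 10 - W)/W = (13 - W)/W)
V(-104) + 37993 = (13 - 1*(-104))/(-104) + 37993 = -(13 + 104)/104 + 37993 = -1/104*117 + 37993 = -9/8 + 37993 = 303935/8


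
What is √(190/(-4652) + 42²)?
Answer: √9543505894/2326 ≈ 42.000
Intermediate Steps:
√(190/(-4652) + 42²) = √(190*(-1/4652) + 1764) = √(-95/2326 + 1764) = √(4102969/2326) = √9543505894/2326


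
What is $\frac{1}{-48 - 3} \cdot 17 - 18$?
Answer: $- \frac{55}{3} \approx -18.333$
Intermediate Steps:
$\frac{1}{-48 - 3} \cdot 17 - 18 = \frac{1}{-51} \cdot 17 - 18 = \left(- \frac{1}{51}\right) 17 - 18 = - \frac{1}{3} - 18 = - \frac{55}{3}$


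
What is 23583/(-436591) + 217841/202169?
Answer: 90339668504/88265165879 ≈ 1.0235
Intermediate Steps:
23583/(-436591) + 217841/202169 = 23583*(-1/436591) + 217841*(1/202169) = -23583/436591 + 217841/202169 = 90339668504/88265165879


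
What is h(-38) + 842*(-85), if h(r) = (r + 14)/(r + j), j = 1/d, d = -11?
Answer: -29987566/419 ≈ -71569.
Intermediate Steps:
j = -1/11 (j = 1/(-11) = -1/11 ≈ -0.090909)
h(r) = (14 + r)/(-1/11 + r) (h(r) = (r + 14)/(r - 1/11) = (14 + r)/(-1/11 + r))
h(-38) + 842*(-85) = 11*(14 - 38)/(-1 + 11*(-38)) + 842*(-85) = 11*(-24)/(-1 - 418) - 71570 = 11*(-24)/(-419) - 71570 = 11*(-1/419)*(-24) - 71570 = 264/419 - 71570 = -29987566/419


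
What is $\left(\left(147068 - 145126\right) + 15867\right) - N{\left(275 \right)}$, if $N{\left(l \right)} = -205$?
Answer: $18014$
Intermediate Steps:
$\left(\left(147068 - 145126\right) + 15867\right) - N{\left(275 \right)} = \left(\left(147068 - 145126\right) + 15867\right) - -205 = \left(1942 + 15867\right) + 205 = 17809 + 205 = 18014$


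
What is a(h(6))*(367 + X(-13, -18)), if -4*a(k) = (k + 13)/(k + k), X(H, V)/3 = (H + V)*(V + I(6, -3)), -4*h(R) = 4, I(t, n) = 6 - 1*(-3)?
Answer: 1806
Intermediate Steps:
I(t, n) = 9 (I(t, n) = 6 + 3 = 9)
h(R) = -1 (h(R) = -1/4*4 = -1)
X(H, V) = 3*(9 + V)*(H + V) (X(H, V) = 3*((H + V)*(V + 9)) = 3*((H + V)*(9 + V)) = 3*((9 + V)*(H + V)) = 3*(9 + V)*(H + V))
a(k) = -(13 + k)/(8*k) (a(k) = -(k + 13)/(4*(k + k)) = -(13 + k)/(4*(2*k)) = -(13 + k)*1/(2*k)/4 = -(13 + k)/(8*k))
a(h(6))*(367 + X(-13, -18)) = ((1/8)*(-13 - 1*(-1))/(-1))*(367 + (3*(-18)**2 + 27*(-13) + 27*(-18) + 3*(-13)*(-18))) = ((1/8)*(-1)*(-13 + 1))*(367 + (3*324 - 351 - 486 + 702)) = ((1/8)*(-1)*(-12))*(367 + (972 - 351 - 486 + 702)) = 3*(367 + 837)/2 = (3/2)*1204 = 1806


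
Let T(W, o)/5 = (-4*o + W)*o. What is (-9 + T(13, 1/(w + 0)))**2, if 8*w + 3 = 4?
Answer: 591361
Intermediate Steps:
w = 1/8 (w = -3/8 + (1/8)*4 = -3/8 + 1/2 = 1/8 ≈ 0.12500)
T(W, o) = 5*o*(W - 4*o) (T(W, o) = 5*((-4*o + W)*o) = 5*((W - 4*o)*o) = 5*(o*(W - 4*o)) = 5*o*(W - 4*o))
(-9 + T(13, 1/(w + 0)))**2 = (-9 + 5*(13 - 4/(1/8 + 0))/(1/8 + 0))**2 = (-9 + 5*(13 - 4/1/8)/(1/8))**2 = (-9 + 5*8*(13 - 4*8))**2 = (-9 + 5*8*(13 - 32))**2 = (-9 + 5*8*(-19))**2 = (-9 - 760)**2 = (-769)**2 = 591361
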